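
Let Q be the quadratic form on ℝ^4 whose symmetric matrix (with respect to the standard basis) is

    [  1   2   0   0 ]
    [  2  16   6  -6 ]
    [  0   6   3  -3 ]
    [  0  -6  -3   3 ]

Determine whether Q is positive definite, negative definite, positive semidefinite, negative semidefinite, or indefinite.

Applying the same elementary operations to the rows and columns of A produces a congruent diagonal matrix with entries 1, 12, 0, 0.
That gives 2 positive, 2 zero pivots.
Hence Q is positive semidefinite.

positive semidefinite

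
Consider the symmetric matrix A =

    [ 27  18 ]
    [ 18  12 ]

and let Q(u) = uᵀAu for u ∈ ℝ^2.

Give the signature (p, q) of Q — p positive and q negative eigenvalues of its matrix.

Applying the same elementary operations to the rows and columns of A produces a congruent diagonal matrix with entries 27, 0.
So there are 1 positive, 1 zero pivots.

(1, 0)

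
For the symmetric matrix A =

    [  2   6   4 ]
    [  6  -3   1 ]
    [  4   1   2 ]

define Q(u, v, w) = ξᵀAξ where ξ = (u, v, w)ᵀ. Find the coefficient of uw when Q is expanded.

8

The coefficient of uw is A[1,3] + A[3,1] = 2·4 = 8.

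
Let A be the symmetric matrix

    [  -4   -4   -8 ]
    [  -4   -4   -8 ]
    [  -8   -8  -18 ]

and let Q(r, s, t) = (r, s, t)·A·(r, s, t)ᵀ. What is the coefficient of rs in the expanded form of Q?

The coefficient of rs is A[1,2] + A[2,1] = 2·(-4) = -8.

-8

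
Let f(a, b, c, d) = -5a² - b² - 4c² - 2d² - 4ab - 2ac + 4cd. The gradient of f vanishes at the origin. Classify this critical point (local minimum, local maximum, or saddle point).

The Hessian at the origin is H = [[-10, -4, -2, 0], [-4, -2, 0, 0], [-2, 0, -8, 4], [0, 0, 4, -4]].
Congruent diagonalization of H (simultaneous row and column reduction) yields pivots -10, -2/5, -6, -4/3.
So there are 4 negative pivots.
H is negative definite, so the origin is a strict local maximum.

local maximum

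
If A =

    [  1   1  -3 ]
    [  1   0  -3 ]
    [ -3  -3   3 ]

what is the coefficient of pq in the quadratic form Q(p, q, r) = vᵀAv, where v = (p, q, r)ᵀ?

The coefficient of pq is A[1,2] + A[2,1] = 2·1 = 2.

2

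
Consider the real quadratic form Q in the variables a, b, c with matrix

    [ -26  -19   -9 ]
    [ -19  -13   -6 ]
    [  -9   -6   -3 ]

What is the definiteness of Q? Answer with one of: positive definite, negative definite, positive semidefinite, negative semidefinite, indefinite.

Symmetric row and column elimination reduces A to a congruent diagonal form with pivots -26, 23/26, -6/23.
That gives 1 positive, 2 negative pivots.
Hence Q is indefinite.

indefinite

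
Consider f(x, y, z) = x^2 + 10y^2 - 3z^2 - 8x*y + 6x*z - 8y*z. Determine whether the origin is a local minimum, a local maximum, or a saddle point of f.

The Hessian at the origin is H = [[2, -8, 6], [-8, 20, -8], [6, -8, -6]].
Congruent diagonalization of H (simultaneous row and column reduction) yields pivots 2, -12, -8/3.
That gives 1 positive, 2 negative pivots.
H is indefinite, so the origin is a saddle point.

saddle point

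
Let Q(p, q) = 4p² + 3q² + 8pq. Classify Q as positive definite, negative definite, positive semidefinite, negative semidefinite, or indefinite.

The symmetric matrix is A = [[4, 4], [4, 3]].
Congruent diagonalization of A (simultaneous row and column reduction) yields pivots 4, -1.
Counting signs: 1 positive, 1 negative.
Hence Q is indefinite.

indefinite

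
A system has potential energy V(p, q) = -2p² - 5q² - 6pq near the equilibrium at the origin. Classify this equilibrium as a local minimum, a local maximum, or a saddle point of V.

The Hessian at the origin is H = [[-4, -6], [-6, -10]].
det H = -4·-10 − (-6)² = 4 > 0 and H[1,1] = -4 < 0, so H is negative definite.
Therefore the origin is a local maximum.

local maximum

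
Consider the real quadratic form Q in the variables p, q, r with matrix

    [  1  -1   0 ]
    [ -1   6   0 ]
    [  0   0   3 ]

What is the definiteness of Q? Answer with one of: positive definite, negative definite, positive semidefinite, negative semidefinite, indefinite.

Leading principal minors: Δ_1 = 1, Δ_2 = 5, Δ_3 = 15.
All leading principal minors are positive, so by Sylvester's criterion Q is positive definite.

positive definite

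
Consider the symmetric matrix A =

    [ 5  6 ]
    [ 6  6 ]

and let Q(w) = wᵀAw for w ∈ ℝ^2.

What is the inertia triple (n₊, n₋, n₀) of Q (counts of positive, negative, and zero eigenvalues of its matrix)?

(1, 1, 0)

Symmetric row and column elimination reduces A to a congruent diagonal form with pivots 5, -6/5.
Counting signs: 1 positive, 1 negative.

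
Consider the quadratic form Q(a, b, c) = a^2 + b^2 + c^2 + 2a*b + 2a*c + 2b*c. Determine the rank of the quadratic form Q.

1

Write A = [[1, 1, 1], [1, 1, 1], [1, 1, 1]].
Symmetric row and column elimination reduces A to a congruent diagonal form with pivots 1, 0, 0.
So there are 1 positive, 2 zero pivots.
The rank is the number of nonzero pivots: 1.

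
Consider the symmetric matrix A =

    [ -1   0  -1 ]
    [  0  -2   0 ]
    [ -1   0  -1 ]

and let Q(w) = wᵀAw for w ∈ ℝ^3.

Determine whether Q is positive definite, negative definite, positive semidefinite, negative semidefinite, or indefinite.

negative semidefinite

Congruent diagonalization of A (simultaneous row and column reduction) yields pivots -1, -2, 0.
That gives 2 negative, 1 zero pivots.
Hence Q is negative semidefinite.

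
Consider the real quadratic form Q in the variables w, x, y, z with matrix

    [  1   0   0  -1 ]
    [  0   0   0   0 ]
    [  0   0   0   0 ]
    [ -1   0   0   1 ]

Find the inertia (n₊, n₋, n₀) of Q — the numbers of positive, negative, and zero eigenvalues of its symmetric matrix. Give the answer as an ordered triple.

Symmetric row and column elimination reduces A to a congruent diagonal form with pivots 1, 0, 0, 0.
That gives 1 positive, 3 zero pivots.

(1, 0, 3)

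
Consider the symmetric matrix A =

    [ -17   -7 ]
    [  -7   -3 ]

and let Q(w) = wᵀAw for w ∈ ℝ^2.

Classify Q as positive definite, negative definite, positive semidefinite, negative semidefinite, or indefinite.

negative definite

For the 2×2 matrix [[-17, -7], [-7, -3]]: det = -17·-3 − (-7)² = 2, trace = -20.
det > 0 so both eigenvalues share the sign of the trace; trace = -20 < 0 ⇒ both negative.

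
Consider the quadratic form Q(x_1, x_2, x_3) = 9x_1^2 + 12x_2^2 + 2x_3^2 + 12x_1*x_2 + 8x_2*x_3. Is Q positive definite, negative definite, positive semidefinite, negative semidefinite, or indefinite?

positive semidefinite

The associated matrix is A = [[9, 6, 0], [6, 12, 4], [0, 4, 2]].
Row-reducing A symmetrically gives the diagonal entries 9, 8, 0.
So there are 2 positive, 1 zero pivots.
Hence Q is positive semidefinite.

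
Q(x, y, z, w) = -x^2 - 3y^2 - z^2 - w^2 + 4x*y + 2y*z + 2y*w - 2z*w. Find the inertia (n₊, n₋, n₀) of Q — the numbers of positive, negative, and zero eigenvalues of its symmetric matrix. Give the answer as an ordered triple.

Write A = [[-1, 2, 0, 0], [2, -3, 1, 1], [0, 1, -1, -1], [0, 1, -1, -1]].
Applying the same elementary operations to the rows and columns of A produces a congruent diagonal matrix with entries -1, 1, -2, 0.
That gives 1 positive, 2 negative, 1 zero pivots.

(1, 2, 1)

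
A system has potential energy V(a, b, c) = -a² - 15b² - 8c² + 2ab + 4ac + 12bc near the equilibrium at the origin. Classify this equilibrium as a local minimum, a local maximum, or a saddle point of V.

The Hessian at the origin is H = [[-2, 2, 4], [2, -30, 12], [4, 12, -16]].
An LDLᵀ factorisation of H has diagonal entries -2, -28, 8/7.
Counting signs: 1 positive, 2 negative.
H is indefinite, so the origin is a saddle point.

saddle point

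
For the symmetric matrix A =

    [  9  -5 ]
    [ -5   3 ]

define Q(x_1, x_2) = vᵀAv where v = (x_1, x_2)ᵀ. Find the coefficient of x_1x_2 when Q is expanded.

The coefficient of x_1x_2 is A[1,2] + A[2,1] = 2·(-5) = -10.

-10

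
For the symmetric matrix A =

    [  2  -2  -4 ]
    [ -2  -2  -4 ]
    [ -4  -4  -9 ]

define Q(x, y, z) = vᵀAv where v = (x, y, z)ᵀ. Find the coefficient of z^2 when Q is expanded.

The coefficient of z^2 is the diagonal entry A[3,3] = -9.

-9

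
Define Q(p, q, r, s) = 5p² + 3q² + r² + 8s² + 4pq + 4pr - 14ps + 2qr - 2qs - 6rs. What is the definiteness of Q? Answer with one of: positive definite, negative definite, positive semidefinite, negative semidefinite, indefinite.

indefinite

Write A = [[5, 2, 2, -7], [2, 3, 1, -1], [2, 1, 1, -3], [-7, -1, -3, 8]].
An LDLᵀ factorisation of A has diagonal entries 5, 11/5, 2/11, -4.
Counting signs: 3 positive, 1 negative.
Hence Q is indefinite.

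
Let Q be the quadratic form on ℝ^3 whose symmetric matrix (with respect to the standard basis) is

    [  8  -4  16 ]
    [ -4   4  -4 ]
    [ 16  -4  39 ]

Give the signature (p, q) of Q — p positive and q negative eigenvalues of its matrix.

(2, 1)

Row-reducing A symmetrically gives the diagonal entries 8, 2, -1.
Counting signs: 2 positive, 1 negative.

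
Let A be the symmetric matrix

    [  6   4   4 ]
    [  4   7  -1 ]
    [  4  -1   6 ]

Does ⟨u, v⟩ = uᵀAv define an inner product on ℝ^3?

yes

Applying the same elementary operations to the rows and columns of A produces a congruent diagonal matrix with entries 6, 13/3, 3/13.
That gives 3 positive pivots.
Hence Q is positive definite.
⟨·,·⟩ is an inner product exactly when A is positive definite.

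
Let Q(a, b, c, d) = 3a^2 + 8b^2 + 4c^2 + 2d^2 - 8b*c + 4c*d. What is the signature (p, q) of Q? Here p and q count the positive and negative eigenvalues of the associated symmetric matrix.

The symmetric matrix is A = [[3, 0, 0, 0], [0, 8, -4, 0], [0, -4, 4, 2], [0, 0, 2, 2]].
Congruent diagonalization of A (simultaneous row and column reduction) yields pivots 3, 8, 2, 0.
Counting signs: 3 positive, 1 zero.

(3, 0)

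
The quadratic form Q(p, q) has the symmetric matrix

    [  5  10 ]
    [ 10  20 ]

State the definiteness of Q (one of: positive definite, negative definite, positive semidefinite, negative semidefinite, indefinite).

Congruent diagonalization of A (simultaneous row and column reduction) yields pivots 5, 0.
That gives 1 positive, 1 zero pivots.
Hence Q is positive semidefinite.

positive semidefinite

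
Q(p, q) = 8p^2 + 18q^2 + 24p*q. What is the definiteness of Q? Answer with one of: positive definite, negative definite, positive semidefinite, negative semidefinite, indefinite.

positive semidefinite

The associated matrix is A = [[8, 12], [12, 18]].
Symmetric row and column elimination reduces A to a congruent diagonal form with pivots 8, 0.
Counting signs: 1 positive, 1 zero.
Hence Q is positive semidefinite.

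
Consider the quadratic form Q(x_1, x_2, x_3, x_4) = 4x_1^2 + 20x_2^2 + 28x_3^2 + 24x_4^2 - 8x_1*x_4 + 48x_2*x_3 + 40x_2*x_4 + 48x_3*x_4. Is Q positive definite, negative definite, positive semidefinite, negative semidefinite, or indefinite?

indefinite

Write A = [[4, 0, 0, -4], [0, 20, 24, 20], [0, 24, 28, 24], [-4, 20, 24, 24]].
Symmetric row and column elimination reduces A to a congruent diagonal form with pivots 4, 20, -4/5, 0.
So there are 2 positive, 1 negative, 1 zero pivots.
Hence Q is indefinite.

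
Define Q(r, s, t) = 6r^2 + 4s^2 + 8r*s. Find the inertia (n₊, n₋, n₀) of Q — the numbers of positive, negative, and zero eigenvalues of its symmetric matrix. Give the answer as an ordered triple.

(2, 0, 1)

The symmetric matrix is A = [[6, 4, 0], [4, 4, 0], [0, 0, 0]].
Applying the same elementary operations to the rows and columns of A produces a congruent diagonal matrix with entries 6, 4/3, 0.
That gives 2 positive, 1 zero pivots.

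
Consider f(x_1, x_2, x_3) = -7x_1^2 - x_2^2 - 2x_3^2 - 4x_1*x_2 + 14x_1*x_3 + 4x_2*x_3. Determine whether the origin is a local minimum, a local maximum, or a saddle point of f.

saddle point

The Hessian at the origin is H = [[-14, -4, 14], [-4, -2, 4], [14, 4, -4]].
An LDLᵀ factorisation of H has diagonal entries -14, -6/7, 10.
So there are 1 positive, 2 negative pivots.
H is indefinite, so the origin is a saddle point.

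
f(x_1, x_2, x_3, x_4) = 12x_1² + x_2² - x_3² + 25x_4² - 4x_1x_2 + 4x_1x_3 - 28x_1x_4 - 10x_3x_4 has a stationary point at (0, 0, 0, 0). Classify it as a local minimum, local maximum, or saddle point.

The Hessian at the origin is H = [[24, -4, 4, -28], [-4, 2, 0, 0], [4, 0, -2, -10], [-28, 0, -10, 50]].
Congruent diagonalization of H (simultaneous row and column reduction) yields pivots 24, 4/3, -3, 4.
Counting signs: 3 positive, 1 negative.
H is indefinite, so the origin is a saddle point.

saddle point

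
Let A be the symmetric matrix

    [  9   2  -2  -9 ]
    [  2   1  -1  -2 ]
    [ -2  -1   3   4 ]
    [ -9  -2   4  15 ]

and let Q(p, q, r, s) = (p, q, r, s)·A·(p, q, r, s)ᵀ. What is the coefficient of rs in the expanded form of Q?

8

The coefficient of rs is A[3,4] + A[4,3] = 2·4 = 8.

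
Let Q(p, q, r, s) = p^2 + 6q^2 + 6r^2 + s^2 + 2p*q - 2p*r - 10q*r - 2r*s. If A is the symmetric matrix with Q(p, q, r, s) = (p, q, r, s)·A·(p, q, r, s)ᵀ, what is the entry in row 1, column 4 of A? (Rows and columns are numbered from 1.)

0

The coefficient of p·s in Q is 0. For a symmetric A this equals A[1,4] + A[4,1] = 2·A[1,4].
So A[1,4] = 0/2 = 0.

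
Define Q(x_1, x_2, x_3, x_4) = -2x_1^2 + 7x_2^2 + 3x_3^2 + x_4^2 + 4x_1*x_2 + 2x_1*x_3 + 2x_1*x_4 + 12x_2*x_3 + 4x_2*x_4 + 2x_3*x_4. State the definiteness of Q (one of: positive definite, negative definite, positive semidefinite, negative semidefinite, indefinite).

The associated matrix is A = [[-2, 2, 1, 1], [2, 7, 6, 2], [1, 6, 3, 1], [1, 2, 1, 1]].
Congruent diagonalization of A (simultaneous row and column reduction) yields pivots -2, 9, -35/18, 6/7.
Counting signs: 2 positive, 2 negative.
Hence Q is indefinite.

indefinite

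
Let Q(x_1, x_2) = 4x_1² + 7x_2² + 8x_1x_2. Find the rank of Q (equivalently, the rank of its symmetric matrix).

2

The associated matrix is A = [[4, 4], [4, 7]].
Row-reducing A symmetrically gives the diagonal entries 4, 3.
Counting signs: 2 positive.
The rank is the number of nonzero pivots: 2.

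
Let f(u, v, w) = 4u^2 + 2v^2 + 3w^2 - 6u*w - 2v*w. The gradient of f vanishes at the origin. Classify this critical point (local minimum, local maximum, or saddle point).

The Hessian at the origin is H = [[8, 0, -6], [0, 4, -2], [-6, -2, 6]].
Row-reducing H symmetrically gives the diagonal entries 8, 4, 1/2.
So there are 3 positive pivots.
H is positive definite, so the origin is a strict local minimum.

local minimum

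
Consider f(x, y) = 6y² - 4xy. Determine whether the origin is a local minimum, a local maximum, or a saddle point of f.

saddle point

The Hessian at the origin is H = [[0, -4], [-4, 12]].
det H = 0·12 − (-4)² = -16 < 0, so H is indefinite.
Therefore the origin is a saddle point.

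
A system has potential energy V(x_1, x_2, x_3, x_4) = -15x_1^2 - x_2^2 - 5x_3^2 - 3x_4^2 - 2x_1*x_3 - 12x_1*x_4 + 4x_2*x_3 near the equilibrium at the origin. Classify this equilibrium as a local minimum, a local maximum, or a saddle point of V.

local maximum

The Hessian at the origin is H = [[-30, 0, -2, -12], [0, -2, 4, 0], [-2, 4, -10, 0], [-12, 0, 0, -6]].
Row-reducing H symmetrically gives the diagonal entries -30, -2, -28/15, -6/7.
So there are 4 negative pivots.
H is negative definite, so the origin is a strict local maximum.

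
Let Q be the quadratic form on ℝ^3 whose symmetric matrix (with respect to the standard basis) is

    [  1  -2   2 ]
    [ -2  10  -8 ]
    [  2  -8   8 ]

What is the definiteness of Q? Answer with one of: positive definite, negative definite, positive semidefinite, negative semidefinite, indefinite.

positive definite

Congruent diagonalization of A (simultaneous row and column reduction) yields pivots 1, 6, 4/3.
So there are 3 positive pivots.
Hence Q is positive definite.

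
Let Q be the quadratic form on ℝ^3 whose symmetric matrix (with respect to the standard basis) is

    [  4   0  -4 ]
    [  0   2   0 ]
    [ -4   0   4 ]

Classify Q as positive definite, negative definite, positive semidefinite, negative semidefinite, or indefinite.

Symmetric row and column elimination reduces A to a congruent diagonal form with pivots 4, 2, 0.
That gives 2 positive, 1 zero pivots.
Hence Q is positive semidefinite.

positive semidefinite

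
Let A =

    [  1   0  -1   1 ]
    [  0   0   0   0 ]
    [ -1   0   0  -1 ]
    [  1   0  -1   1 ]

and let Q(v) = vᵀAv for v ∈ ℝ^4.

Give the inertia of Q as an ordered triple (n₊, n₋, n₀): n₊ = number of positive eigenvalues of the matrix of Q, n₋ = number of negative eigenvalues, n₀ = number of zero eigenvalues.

(1, 1, 2)

Applying the same elementary operations to the rows and columns of A produces a congruent diagonal matrix with entries 1, 0, -1, 0.
Counting signs: 1 positive, 1 negative, 2 zero.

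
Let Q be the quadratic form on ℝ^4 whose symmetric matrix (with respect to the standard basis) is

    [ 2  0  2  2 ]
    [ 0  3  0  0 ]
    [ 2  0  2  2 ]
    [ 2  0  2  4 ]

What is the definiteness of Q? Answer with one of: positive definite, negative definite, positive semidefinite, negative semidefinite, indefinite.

positive semidefinite

Congruent diagonalization of A (simultaneous row and column reduction) yields pivots 2, 3, 0, 2.
Counting signs: 3 positive, 1 zero.
Hence Q is positive semidefinite.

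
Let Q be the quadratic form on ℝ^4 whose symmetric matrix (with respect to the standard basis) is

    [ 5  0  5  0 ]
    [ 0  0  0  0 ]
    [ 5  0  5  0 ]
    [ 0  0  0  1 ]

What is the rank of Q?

Congruent diagonalization of A (simultaneous row and column reduction) yields pivots 5, 0, 0, 1.
Counting signs: 2 positive, 2 zero.
The rank is the number of nonzero pivots: 2.

2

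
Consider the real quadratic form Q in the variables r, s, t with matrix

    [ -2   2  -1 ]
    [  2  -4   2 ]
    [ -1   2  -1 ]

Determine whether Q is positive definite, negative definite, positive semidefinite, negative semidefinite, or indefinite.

Row-reducing A symmetrically gives the diagonal entries -2, -2, 0.
So there are 2 negative, 1 zero pivots.
Hence Q is negative semidefinite.

negative semidefinite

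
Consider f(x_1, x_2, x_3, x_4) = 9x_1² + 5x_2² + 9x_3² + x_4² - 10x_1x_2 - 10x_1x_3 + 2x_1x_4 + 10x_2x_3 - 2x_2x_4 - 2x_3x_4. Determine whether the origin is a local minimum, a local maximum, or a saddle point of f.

local minimum

The Hessian at the origin is H = [[18, -10, -10, 2], [-10, 10, 10, -2], [-10, 10, 18, -2], [2, -2, -2, 2]].
Applying the same elementary operations to the rows and columns of H produces a congruent diagonal matrix with entries 18, 40/9, 8, 8/5.
So there are 4 positive pivots.
H is positive definite, so the origin is a strict local minimum.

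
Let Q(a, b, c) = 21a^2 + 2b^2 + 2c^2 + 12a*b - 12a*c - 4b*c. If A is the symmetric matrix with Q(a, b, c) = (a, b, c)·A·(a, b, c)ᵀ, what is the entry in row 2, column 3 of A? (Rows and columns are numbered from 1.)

The coefficient of b·c in Q is -4. For a symmetric A this equals A[2,3] + A[3,2] = 2·A[2,3].
So A[2,3] = -4/2 = -2.

-2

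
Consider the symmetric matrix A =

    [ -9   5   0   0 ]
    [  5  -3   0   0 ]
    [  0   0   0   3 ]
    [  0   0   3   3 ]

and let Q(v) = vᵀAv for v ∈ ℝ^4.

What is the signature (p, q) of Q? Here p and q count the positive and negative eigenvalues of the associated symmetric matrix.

(1, 3)

By Sylvester's law of inertia any congruent diagonalization of A has 1 positive, 3 negative and 0 zero entries.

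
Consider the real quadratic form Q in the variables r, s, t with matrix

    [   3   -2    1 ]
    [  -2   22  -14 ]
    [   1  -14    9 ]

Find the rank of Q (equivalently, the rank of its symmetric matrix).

3

Row-reducing A symmetrically gives the diagonal entries 3, 62/3, 2/31.
So there are 3 positive pivots.
The rank is the number of nonzero pivots: 3.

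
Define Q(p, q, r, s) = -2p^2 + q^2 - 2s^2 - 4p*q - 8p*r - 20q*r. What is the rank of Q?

The symmetric matrix is A = [[-2, -2, -4, 0], [-2, 1, -10, 0], [-4, -10, 0, 0], [0, 0, 0, -2]].
An LDLᵀ factorisation of A has diagonal entries -2, 3, -4, -2.
So there are 1 positive, 3 negative pivots.
The rank is the number of nonzero pivots: 4.

4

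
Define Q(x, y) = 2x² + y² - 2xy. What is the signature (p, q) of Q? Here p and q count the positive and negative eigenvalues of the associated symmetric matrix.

The symmetric matrix is A = [[2, -1], [-1, 1]].
Row-reducing A symmetrically gives the diagonal entries 2, 1/2.
That gives 2 positive pivots.

(2, 0)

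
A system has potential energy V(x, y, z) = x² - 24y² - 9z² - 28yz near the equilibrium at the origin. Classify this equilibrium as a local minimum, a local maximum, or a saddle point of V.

saddle point

The Hessian at the origin is H = [[2, 0, 0], [0, -48, -28], [0, -28, -18]].
Symmetric row and column elimination reduces H to a congruent diagonal form with pivots 2, -48, -5/3.
So there are 1 positive, 2 negative pivots.
H is indefinite, so the origin is a saddle point.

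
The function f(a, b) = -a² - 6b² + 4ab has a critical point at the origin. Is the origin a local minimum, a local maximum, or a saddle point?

The Hessian at the origin is H = [[-2, 4], [4, -12]].
det H = -2·-12 − (4)² = 8 > 0 and H[1,1] = -2 < 0, so H is negative definite.
Therefore the origin is a local maximum.

local maximum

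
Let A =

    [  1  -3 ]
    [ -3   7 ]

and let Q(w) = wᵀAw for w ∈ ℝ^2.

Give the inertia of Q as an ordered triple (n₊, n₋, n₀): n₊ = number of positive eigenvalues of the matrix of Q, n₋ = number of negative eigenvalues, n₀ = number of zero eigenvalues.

(1, 1, 0)

Symmetric row and column elimination reduces A to a congruent diagonal form with pivots 1, -2.
So there are 1 positive, 1 negative pivots.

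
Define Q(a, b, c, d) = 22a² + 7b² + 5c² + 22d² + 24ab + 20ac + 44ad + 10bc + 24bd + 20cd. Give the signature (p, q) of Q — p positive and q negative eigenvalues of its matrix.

(2, 0)

The associated matrix is A = [[22, 12, 10, 22], [12, 7, 5, 12], [10, 5, 5, 10], [22, 12, 10, 22]].
Applying the same elementary operations to the rows and columns of A produces a congruent diagonal matrix with entries 22, 5/11, 0, 0.
So there are 2 positive, 2 zero pivots.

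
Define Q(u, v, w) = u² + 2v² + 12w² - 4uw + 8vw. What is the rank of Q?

The associated matrix is A = [[1, 0, -2], [0, 2, 4], [-2, 4, 12]].
Symmetric row and column elimination reduces A to a congruent diagonal form with pivots 1, 2, 0.
That gives 2 positive, 1 zero pivots.
The rank is the number of nonzero pivots: 2.

2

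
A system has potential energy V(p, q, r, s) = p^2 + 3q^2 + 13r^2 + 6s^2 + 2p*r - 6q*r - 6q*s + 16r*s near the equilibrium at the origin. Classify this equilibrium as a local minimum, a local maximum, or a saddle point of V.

The Hessian at the origin is H = [[2, 0, 2, 0], [0, 6, -6, -6], [2, -6, 26, 16], [0, -6, 16, 12]].
Row-reducing H symmetrically gives the diagonal entries 2, 6, 18, 4/9.
That gives 4 positive pivots.
H is positive definite, so the origin is a strict local minimum.

local minimum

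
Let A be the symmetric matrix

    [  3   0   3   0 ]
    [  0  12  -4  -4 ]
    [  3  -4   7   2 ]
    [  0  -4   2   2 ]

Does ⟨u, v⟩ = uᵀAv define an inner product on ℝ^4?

yes

An LDLᵀ factorisation of A has diagonal entries 3, 12, 8/3, 1/2.
So there are 4 positive pivots.
Hence Q is positive definite.
⟨·,·⟩ is an inner product exactly when A is positive definite.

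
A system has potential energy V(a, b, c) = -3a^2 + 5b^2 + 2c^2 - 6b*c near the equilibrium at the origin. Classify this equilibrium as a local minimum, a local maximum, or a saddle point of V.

saddle point

The Hessian at the origin is H = [[-6, 0, 0], [0, 10, -6], [0, -6, 4]].
Symmetric row and column elimination reduces H to a congruent diagonal form with pivots -6, 10, 2/5.
Counting signs: 2 positive, 1 negative.
H is indefinite, so the origin is a saddle point.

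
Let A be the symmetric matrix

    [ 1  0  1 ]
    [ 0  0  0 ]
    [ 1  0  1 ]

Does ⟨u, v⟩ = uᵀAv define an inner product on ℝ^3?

Row-reducing A symmetrically gives the diagonal entries 1, 0, 0.
So there are 1 positive, 2 zero pivots.
Hence Q is positive semidefinite.
⟨·,·⟩ is an inner product exactly when A is positive definite.

no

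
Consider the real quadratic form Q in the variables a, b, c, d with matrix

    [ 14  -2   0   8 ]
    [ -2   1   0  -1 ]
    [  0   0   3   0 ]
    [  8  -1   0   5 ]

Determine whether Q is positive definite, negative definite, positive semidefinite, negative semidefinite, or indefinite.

Symmetric row and column elimination reduces A to a congruent diagonal form with pivots 14, 5/7, 3, 2/5.
That gives 4 positive pivots.
Hence Q is positive definite.

positive definite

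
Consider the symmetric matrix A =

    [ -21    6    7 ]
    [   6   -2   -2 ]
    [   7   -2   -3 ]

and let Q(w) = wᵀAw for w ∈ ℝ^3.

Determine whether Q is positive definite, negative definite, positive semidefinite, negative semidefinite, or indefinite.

negative definite

Leading principal minors: Δ_1 = -21, Δ_2 = 6, Δ_3 = -4.
The signs alternate starting with Δ_1 < 0, so by Sylvester's criterion Q is negative definite.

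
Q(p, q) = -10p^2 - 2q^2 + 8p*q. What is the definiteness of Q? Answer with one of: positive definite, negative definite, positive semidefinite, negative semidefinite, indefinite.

The symmetric matrix of Q is A = [[-10, 4], [4, -2]].
Leading principal minors: Δ_1 = -10, Δ_2 = 4.
The signs alternate starting with Δ_1 < 0, so by Sylvester's criterion Q is negative definite.

negative definite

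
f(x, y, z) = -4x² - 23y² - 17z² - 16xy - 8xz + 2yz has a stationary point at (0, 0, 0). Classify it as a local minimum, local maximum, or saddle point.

The Hessian at the origin is H = [[-8, -16, -8], [-16, -46, 2], [-8, 2, -34]].
Congruent diagonalization of H (simultaneous row and column reduction) yields pivots -8, -14, -20/7.
That gives 3 negative pivots.
H is negative definite, so the origin is a strict local maximum.

local maximum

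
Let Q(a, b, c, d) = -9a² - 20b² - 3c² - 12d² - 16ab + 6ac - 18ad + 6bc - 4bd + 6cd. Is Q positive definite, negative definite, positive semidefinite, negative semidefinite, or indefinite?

negative definite

The symmetric matrix of Q is A = [[-9, -8, 3, -9], [-8, -20, 3, -2], [3, 3, -3, 3], [-9, -2, 3, -12]].
Leading principal minors: Δ_1 = -9, Δ_2 = 116, Δ_3 = -231, Δ_4 = 45.
The signs alternate starting with Δ_1 < 0, so by Sylvester's criterion Q is negative definite.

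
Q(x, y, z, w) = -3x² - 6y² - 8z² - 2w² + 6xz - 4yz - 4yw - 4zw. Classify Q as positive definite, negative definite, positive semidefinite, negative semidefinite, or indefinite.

negative definite

Write A = [[-3, 0, 3, 0], [0, -6, -2, -2], [3, -2, -8, -2], [0, -2, -2, -2]].
Symmetric row and column elimination reduces A to a congruent diagonal form with pivots -3, -6, -13/3, -12/13.
Counting signs: 4 negative.
Hence Q is negative definite.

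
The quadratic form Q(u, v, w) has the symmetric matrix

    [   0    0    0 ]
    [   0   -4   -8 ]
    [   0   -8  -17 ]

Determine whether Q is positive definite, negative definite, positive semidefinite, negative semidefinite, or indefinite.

Row-reducing A symmetrically gives the diagonal entries 0, -4, -1.
Counting signs: 2 negative, 1 zero.
Hence Q is negative semidefinite.

negative semidefinite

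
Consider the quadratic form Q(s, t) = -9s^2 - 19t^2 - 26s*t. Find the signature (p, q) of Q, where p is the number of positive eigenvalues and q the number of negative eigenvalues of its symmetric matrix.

(0, 2)

The associated matrix is A = [[-9, -13], [-13, -19]].
Applying the same elementary operations to the rows and columns of A produces a congruent diagonal matrix with entries -9, -2/9.
Counting signs: 2 negative.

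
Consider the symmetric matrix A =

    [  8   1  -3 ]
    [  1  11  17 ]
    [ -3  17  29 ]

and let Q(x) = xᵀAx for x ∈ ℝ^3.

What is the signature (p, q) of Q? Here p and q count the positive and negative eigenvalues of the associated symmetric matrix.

(3, 0)

Congruent diagonalization of A (simultaneous row and column reduction) yields pivots 8, 87/8, 10/87.
That gives 3 positive pivots.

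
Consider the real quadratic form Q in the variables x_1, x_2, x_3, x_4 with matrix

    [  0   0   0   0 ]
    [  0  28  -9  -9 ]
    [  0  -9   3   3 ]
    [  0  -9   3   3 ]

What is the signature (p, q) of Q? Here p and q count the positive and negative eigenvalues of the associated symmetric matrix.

(2, 0)

Applying the same elementary operations to the rows and columns of A produces a congruent diagonal matrix with entries 0, 28, 3/28, 0.
Counting signs: 2 positive, 2 zero.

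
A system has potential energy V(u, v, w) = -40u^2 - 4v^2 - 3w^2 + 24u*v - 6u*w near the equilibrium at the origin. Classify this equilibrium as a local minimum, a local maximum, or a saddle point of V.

local maximum

The Hessian at the origin is H = [[-80, 24, -6], [24, -8, 0], [-6, 0, -6]].
Congruent diagonalization of H (simultaneous row and column reduction) yields pivots -80, -4/5, -3/2.
So there are 3 negative pivots.
H is negative definite, so the origin is a strict local maximum.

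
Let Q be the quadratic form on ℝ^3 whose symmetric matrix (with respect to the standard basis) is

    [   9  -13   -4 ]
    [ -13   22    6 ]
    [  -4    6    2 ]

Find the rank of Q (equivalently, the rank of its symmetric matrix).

3

An LDLᵀ factorisation of A has diagonal entries 9, 29/9, 6/29.
So there are 3 positive pivots.
The rank is the number of nonzero pivots: 3.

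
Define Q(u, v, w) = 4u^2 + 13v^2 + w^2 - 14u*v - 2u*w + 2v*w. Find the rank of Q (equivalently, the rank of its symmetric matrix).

2

The symmetric matrix is A = [[4, -7, -1], [-7, 13, 1], [-1, 1, 1]].
Row-reducing A symmetrically gives the diagonal entries 4, 3/4, 0.
Counting signs: 2 positive, 1 zero.
The rank is the number of nonzero pivots: 2.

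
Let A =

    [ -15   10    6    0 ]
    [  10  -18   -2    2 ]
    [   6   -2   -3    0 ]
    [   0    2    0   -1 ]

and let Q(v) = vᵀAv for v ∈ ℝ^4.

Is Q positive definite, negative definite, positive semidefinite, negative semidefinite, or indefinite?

negative definite

Leading principal minors: Δ_1 = -15, Δ_2 = 170, Δ_3 = -42, Δ_4 = 6.
The signs alternate starting with Δ_1 < 0, so by Sylvester's criterion Q is negative definite.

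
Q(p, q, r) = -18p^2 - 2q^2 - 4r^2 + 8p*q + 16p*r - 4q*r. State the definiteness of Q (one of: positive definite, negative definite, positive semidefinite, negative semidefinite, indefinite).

Write A = [[-18, 4, 8], [4, -2, -2], [8, -2, -4]].
Symmetric row and column elimination reduces A to a congruent diagonal form with pivots -18, -10/9, -2/5.
That gives 3 negative pivots.
Hence Q is negative definite.

negative definite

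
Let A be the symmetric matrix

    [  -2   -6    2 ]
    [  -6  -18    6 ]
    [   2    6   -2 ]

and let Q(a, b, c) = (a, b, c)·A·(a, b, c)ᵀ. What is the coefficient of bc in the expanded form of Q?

The coefficient of bc is A[2,3] + A[3,2] = 2·6 = 12.

12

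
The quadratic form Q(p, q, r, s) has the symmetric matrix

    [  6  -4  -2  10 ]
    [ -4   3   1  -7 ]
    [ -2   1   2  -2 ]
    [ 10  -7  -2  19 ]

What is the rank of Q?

4

Applying the same elementary operations to the rows and columns of A produces a congruent diagonal matrix with entries 6, 1/3, 1, 1.
That gives 4 positive pivots.
The rank is the number of nonzero pivots: 4.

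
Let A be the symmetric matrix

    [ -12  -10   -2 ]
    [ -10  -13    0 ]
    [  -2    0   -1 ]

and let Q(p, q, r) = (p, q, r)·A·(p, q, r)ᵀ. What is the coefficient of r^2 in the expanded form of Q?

-1

The coefficient of r^2 is the diagonal entry A[3,3] = -1.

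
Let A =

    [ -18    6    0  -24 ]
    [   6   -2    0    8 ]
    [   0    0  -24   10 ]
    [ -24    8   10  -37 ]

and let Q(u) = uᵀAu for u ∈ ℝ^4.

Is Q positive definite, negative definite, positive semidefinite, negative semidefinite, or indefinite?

Congruent diagonalization of A (simultaneous row and column reduction) yields pivots -18, 0, -24, -5/6.
So there are 3 negative, 1 zero pivots.
Hence Q is negative semidefinite.

negative semidefinite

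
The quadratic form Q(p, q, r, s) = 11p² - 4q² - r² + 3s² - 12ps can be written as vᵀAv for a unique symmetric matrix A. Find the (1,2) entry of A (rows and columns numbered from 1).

0

The coefficient of p·q in Q is 0. For a symmetric A this equals A[1,2] + A[2,1] = 2·A[1,2].
So A[1,2] = 0/2 = 0.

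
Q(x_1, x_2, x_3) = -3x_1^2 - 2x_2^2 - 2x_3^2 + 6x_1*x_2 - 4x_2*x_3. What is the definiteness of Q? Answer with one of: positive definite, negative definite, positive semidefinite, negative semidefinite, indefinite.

The associated matrix is A = [[-3, 3, 0], [3, -2, -2], [0, -2, -2]].
Congruent diagonalization of A (simultaneous row and column reduction) yields pivots -3, 1, -6.
So there are 1 positive, 2 negative pivots.
Hence Q is indefinite.

indefinite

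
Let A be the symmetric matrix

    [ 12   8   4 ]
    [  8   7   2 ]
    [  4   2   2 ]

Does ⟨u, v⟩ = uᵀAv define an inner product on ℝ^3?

yes

Leading principal minors: Δ_1 = 12, Δ_2 = 20, Δ_3 = 8.
All leading principal minors are positive, so by Sylvester's criterion Q is positive definite.
⟨·,·⟩ is an inner product exactly when A is positive definite.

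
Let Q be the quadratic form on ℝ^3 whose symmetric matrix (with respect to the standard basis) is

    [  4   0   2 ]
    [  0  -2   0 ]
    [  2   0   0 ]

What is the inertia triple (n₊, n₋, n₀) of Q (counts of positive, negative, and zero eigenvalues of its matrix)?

Applying the same elementary operations to the rows and columns of A produces a congruent diagonal matrix with entries 4, -2, -1.
So there are 1 positive, 2 negative pivots.

(1, 2, 0)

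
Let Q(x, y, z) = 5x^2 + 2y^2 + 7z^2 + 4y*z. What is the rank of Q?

3

Write A = [[5, 0, 0], [0, 2, 2], [0, 2, 7]].
An LDLᵀ factorisation of A has diagonal entries 5, 2, 5.
So there are 3 positive pivots.
The rank is the number of nonzero pivots: 3.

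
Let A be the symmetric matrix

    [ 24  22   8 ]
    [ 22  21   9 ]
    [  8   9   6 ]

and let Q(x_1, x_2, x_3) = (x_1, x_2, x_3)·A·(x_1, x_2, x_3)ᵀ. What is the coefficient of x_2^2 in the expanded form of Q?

The coefficient of x_2^2 is the diagonal entry A[2,2] = 21.

21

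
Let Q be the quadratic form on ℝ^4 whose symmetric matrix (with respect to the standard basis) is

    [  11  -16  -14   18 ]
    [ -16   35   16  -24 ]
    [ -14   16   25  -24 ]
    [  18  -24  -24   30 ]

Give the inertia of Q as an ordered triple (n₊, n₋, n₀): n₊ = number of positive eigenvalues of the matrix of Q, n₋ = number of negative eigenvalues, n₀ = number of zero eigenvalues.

Congruent diagonalization of A (simultaneous row and column reduction) yields pivots 11, 129/11, 239/43, 30/239.
That gives 4 positive pivots.

(4, 0, 0)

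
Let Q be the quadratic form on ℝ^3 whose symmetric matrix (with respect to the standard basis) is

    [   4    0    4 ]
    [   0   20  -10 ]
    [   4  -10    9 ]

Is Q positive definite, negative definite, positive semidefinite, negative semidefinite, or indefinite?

positive semidefinite

Applying the same elementary operations to the rows and columns of A produces a congruent diagonal matrix with entries 4, 20, 0.
That gives 2 positive, 1 zero pivots.
Hence Q is positive semidefinite.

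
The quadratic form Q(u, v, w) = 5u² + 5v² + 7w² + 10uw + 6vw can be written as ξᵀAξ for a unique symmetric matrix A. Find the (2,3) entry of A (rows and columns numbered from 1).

3

The coefficient of v·w in Q is 6. For a symmetric A this equals A[2,3] + A[3,2] = 2·A[2,3].
So A[2,3] = 6/2 = 3.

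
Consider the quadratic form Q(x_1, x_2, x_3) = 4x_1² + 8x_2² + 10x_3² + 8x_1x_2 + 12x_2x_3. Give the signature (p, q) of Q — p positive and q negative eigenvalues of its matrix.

The associated matrix is A = [[4, 4, 0], [4, 8, 6], [0, 6, 10]].
Applying the same elementary operations to the rows and columns of A produces a congruent diagonal matrix with entries 4, 4, 1.
Counting signs: 3 positive.

(3, 0)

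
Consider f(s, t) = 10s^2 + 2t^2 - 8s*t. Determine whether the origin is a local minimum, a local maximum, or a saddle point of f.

local minimum

The Hessian at the origin is H = [[20, -8], [-8, 4]].
det H = 20·4 − (-8)² = 16 > 0 and H[1,1] = 20 > 0, so H is positive definite.
Therefore the origin is a local minimum.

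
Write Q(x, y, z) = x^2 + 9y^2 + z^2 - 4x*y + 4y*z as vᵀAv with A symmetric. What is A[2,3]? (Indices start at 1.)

2

The coefficient of y·z in Q is 4. For a symmetric A this equals A[2,3] + A[3,2] = 2·A[2,3].
So A[2,3] = 4/2 = 2.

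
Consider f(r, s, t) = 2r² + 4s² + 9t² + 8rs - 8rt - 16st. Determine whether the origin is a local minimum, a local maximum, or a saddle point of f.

The Hessian at the origin is H = [[4, 8, -8], [8, 8, -16], [-8, -16, 18]].
Applying the same elementary operations to the rows and columns of H produces a congruent diagonal matrix with entries 4, -8, 2.
Counting signs: 2 positive, 1 negative.
H is indefinite, so the origin is a saddle point.

saddle point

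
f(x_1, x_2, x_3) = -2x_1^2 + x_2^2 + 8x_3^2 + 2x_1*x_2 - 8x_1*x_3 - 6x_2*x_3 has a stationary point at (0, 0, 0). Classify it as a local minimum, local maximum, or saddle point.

The Hessian at the origin is H = [[-4, 2, -8], [2, 2, -6], [-8, -6, 16]].
Applying the same elementary operations to the rows and columns of H produces a congruent diagonal matrix with entries -4, 3, -4/3.
That gives 1 positive, 2 negative pivots.
H is indefinite, so the origin is a saddle point.

saddle point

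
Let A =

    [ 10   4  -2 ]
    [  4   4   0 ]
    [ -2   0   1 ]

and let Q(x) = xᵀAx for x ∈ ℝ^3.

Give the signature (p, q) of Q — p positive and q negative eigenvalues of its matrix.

Applying the same elementary operations to the rows and columns of A produces a congruent diagonal matrix with entries 10, 12/5, 1/3.
That gives 3 positive pivots.

(3, 0)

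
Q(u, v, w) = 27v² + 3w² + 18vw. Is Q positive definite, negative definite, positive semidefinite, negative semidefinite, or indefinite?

positive semidefinite

Write A = [[0, 0, 0], [0, 27, 9], [0, 9, 3]].
Symmetric row and column elimination reduces A to a congruent diagonal form with pivots 0, 27, 0.
That gives 1 positive, 2 zero pivots.
Hence Q is positive semidefinite.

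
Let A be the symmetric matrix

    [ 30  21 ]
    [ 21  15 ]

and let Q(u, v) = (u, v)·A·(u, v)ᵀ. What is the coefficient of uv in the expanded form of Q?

The coefficient of uv is A[1,2] + A[2,1] = 2·21 = 42.

42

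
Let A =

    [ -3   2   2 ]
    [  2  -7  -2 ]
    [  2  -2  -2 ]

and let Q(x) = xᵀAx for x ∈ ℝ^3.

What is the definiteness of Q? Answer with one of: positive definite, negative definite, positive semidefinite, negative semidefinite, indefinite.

An LDLᵀ factorisation of A has diagonal entries -3, -17/3, -10/17.
So there are 3 negative pivots.
Hence Q is negative definite.

negative definite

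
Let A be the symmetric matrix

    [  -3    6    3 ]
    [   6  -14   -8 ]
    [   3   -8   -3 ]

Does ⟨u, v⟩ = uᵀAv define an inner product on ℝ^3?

no

An LDLᵀ factorisation of A has diagonal entries -3, -2, 2.
Counting signs: 1 positive, 2 negative.
Hence Q is indefinite.
⟨·,·⟩ is an inner product exactly when A is positive definite.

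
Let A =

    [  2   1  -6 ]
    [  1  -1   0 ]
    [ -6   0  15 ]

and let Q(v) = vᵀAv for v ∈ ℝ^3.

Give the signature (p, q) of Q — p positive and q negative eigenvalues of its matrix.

(2, 1)

Row-reducing A symmetrically gives the diagonal entries 2, -3/2, 3.
So there are 2 positive, 1 negative pivots.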